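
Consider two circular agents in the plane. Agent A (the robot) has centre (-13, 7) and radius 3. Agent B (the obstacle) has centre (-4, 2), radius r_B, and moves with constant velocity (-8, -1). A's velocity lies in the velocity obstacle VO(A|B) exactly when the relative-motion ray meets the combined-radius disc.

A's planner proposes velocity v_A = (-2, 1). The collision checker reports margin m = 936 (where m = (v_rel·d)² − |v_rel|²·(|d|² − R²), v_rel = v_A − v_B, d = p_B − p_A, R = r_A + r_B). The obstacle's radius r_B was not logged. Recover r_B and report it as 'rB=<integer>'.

m = 936
d = (9, -5);  v_rel = (6, 2),  |v_rel|² = 40
v_rel×d = (6)·(-5) − (2)·(9) = -48
since m = R²·40 − (-48)²:  R² = (2304 + 936) / 40 = 81
R = √81 = 9  ⇒  r_B = 9 − 3 = 6

rB=6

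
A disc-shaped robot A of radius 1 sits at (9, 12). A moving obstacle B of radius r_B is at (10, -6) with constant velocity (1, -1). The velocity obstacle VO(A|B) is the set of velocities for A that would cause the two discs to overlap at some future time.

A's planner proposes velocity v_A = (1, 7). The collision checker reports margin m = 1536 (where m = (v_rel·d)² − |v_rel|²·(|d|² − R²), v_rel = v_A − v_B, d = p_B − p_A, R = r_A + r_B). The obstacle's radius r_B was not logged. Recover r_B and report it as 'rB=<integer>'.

m = 1536
d = (1, -18);  v_rel = (0, 8),  |v_rel|² = 64
v_rel×d = (0)·(-18) − (8)·(1) = -8
since m = R²·64 − (-8)²:  R² = (64 + 1536) / 64 = 25
R = √25 = 5  ⇒  r_B = 5 − 1 = 4

rB=4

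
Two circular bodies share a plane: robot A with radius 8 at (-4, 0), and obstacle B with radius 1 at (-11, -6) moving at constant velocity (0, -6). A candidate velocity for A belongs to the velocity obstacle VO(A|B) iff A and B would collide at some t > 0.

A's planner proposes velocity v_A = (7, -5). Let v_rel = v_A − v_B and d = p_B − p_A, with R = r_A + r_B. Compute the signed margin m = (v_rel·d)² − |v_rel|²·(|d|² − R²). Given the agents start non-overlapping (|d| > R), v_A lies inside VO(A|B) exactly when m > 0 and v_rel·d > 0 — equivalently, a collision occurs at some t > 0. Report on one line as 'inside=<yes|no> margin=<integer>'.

d = (-7, -6),  |d|² = 85;  R = 8+1 = 9,  c = 85−9² = 4
v_rel = (7, 1),  |v_rel|² = 50;  v_rel·d = (7)·(-7) + (1)·(-6) = -55
50·t² + 110·t + 4 = 0  ⇒  m = (-55)² − 50·4 = 2825
m = 2825 > 0,  v_rel·d = -55 < 0  ⇒  outside

inside=no margin=2825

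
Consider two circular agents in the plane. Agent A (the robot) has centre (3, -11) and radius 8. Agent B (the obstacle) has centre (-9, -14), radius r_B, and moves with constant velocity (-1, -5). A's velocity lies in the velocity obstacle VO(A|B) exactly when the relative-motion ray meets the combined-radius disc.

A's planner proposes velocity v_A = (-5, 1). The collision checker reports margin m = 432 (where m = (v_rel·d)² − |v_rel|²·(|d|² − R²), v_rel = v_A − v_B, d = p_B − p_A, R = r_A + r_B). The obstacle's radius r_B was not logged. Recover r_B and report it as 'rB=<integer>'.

m = 432
d = (-12, -3);  v_rel = (-4, 6),  |v_rel|² = 52
v_rel×d = (-4)·(-3) − (6)·(-12) = 84
since m = R²·52 − 84²:  R² = (7056 + 432) / 52 = 144
R = √144 = 12  ⇒  r_B = 12 − 8 = 4

rB=4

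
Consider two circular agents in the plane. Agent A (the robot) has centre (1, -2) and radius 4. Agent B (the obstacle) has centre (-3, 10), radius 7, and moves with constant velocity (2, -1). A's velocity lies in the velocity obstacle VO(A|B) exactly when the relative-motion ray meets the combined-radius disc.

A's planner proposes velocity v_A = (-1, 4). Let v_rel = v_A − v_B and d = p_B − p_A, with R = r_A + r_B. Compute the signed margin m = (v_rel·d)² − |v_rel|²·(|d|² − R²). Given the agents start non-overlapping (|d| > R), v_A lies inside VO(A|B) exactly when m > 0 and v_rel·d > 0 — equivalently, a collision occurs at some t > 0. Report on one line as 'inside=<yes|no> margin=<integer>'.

d = (-4, 12),  |d|² = 160;  R = 4+7 = 11,  c = 160−11² = 39
v_rel = (-3, 5),  |v_rel|² = 34;  v_rel·d = (-3)·(-4) + (5)·(12) = 72
34·t² − 144·t + 39 = 0  ⇒  m = 72² − 34·39 = 3858
m = 3858 > 0,  v_rel·d = 72 > 0  ⇒  inside

inside=yes margin=3858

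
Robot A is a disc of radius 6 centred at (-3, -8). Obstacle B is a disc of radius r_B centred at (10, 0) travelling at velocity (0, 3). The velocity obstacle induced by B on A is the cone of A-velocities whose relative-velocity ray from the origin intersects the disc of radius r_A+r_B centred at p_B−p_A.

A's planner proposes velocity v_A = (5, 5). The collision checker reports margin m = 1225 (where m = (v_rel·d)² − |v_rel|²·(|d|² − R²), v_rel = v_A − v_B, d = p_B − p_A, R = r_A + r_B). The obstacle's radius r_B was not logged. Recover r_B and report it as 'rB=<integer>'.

m = 1225
d = (13, 8);  v_rel = (5, 2),  |v_rel|² = 29
v_rel×d = (5)·(8) − (2)·(13) = 14
since m = R²·29 − 14²:  R² = (196 + 1225) / 29 = 49
R = √49 = 7  ⇒  r_B = 7 − 6 = 1

rB=1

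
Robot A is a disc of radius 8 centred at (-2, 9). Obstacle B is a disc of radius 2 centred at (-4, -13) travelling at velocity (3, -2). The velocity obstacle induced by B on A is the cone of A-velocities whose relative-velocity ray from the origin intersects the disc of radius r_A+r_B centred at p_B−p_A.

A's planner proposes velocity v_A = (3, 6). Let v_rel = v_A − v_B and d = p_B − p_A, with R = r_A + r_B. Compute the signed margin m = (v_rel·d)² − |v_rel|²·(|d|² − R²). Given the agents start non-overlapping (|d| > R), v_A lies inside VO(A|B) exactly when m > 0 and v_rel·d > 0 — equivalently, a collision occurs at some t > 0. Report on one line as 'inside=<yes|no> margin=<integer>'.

d = (-2, -22),  |d|² = 488;  R = 8+2 = 10,  c = 488−10² = 388
v_rel = (0, 8),  |v_rel|² = 64;  v_rel·d = (0)·(-2) + (8)·(-22) = -176
64·t² + 352·t + 388 = 0  ⇒  m = (-176)² − 64·388 = 6144
m = 6144 > 0,  v_rel·d = -176 < 0  ⇒  outside

inside=no margin=6144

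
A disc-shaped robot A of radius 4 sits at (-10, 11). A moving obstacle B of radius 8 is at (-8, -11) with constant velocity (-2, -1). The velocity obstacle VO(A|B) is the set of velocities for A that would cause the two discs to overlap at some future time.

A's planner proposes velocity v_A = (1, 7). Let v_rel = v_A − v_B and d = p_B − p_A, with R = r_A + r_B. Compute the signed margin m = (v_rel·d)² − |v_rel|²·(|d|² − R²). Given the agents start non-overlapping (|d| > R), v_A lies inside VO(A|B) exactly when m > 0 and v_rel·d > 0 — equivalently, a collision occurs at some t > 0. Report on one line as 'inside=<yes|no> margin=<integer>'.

d = (2, -22),  |d|² = 488;  R = 4+8 = 12,  c = 488−12² = 344
v_rel = (3, 8),  |v_rel|² = 73;  v_rel·d = (3)·(2) + (8)·(-22) = -170
73·t² + 340·t + 344 = 0  ⇒  m = (-170)² − 73·344 = 3788
m = 3788 > 0,  v_rel·d = -170 < 0  ⇒  outside

inside=no margin=3788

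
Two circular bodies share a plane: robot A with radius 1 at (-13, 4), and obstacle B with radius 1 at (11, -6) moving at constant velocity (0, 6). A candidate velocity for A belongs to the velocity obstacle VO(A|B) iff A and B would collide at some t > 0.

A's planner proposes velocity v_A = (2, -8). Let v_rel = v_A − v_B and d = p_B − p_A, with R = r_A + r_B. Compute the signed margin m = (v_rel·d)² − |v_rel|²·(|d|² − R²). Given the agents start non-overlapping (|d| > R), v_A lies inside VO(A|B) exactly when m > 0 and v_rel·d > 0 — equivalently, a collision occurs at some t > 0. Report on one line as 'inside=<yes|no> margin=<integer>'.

d = (24, -10),  |d|² = 676;  R = 1+1 = 2,  c = 676−2² = 672
v_rel = (2, -14),  |v_rel|² = 200;  v_rel·d = (2)·(24) + (-14)·(-10) = 188
200·t² − 376·t + 672 = 0  ⇒  m = 188² − 200·672 = -99056
m = -99056 < 0,  v_rel·d = 188 > 0  ⇒  outside

inside=no margin=-99056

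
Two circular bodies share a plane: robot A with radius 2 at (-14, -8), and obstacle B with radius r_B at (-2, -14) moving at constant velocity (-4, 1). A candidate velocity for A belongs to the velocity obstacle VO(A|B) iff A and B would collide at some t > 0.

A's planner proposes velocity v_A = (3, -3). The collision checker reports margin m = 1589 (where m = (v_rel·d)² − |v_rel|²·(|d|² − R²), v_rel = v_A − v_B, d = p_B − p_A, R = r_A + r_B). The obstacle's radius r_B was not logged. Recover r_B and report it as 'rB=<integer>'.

m = 1589
d = (12, -6);  v_rel = (7, -4),  |v_rel|² = 65
v_rel×d = (7)·(-6) − (-4)·(12) = 6
since m = R²·65 − 6²:  R² = (36 + 1589) / 65 = 25
R = √25 = 5  ⇒  r_B = 5 − 2 = 3

rB=3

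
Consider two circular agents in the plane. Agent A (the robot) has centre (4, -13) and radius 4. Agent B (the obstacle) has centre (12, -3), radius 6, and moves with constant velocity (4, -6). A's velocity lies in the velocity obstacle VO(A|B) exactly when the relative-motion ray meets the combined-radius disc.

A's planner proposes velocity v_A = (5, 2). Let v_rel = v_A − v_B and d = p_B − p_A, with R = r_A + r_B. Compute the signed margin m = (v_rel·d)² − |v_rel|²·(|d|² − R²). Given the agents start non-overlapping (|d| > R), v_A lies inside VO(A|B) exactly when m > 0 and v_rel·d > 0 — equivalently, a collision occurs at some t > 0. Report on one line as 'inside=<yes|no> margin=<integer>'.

d = (8, 10),  |d|² = 164;  R = 4+6 = 10,  c = 164−10² = 64
v_rel = (1, 8),  |v_rel|² = 65;  v_rel·d = (1)·(8) + (8)·(10) = 88
65·t² − 176·t + 64 = 0  ⇒  m = 88² − 65·64 = 3584
m = 3584 > 0,  v_rel·d = 88 > 0  ⇒  inside

inside=yes margin=3584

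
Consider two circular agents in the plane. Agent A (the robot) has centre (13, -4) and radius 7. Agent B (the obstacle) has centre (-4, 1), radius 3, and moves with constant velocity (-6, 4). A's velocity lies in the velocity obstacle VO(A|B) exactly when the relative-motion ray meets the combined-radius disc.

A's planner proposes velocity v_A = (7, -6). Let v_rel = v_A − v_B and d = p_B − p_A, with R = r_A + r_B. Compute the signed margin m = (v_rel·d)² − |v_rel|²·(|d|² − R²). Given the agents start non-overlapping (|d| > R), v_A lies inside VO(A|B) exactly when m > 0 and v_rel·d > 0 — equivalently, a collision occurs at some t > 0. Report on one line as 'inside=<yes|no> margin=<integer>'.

d = (-17, 5),  |d|² = 314;  R = 7+3 = 10,  c = 314−10² = 214
v_rel = (13, -10),  |v_rel|² = 269;  v_rel·d = (13)·(-17) + (-10)·(5) = -271
269·t² + 542·t + 214 = 0  ⇒  m = (-271)² − 269·214 = 15875
m = 15875 > 0,  v_rel·d = -271 < 0  ⇒  outside

inside=no margin=15875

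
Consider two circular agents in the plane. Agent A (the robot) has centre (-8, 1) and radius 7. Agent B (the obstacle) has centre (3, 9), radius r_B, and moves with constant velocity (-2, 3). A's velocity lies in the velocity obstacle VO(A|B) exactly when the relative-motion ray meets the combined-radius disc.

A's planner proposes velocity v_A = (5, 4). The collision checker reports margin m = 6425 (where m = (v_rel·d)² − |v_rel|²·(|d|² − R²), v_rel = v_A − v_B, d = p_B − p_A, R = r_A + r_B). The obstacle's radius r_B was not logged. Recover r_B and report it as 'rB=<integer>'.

m = 6425
d = (11, 8);  v_rel = (7, 1),  |v_rel|² = 50
v_rel×d = (7)·(8) − (1)·(11) = 45
since m = R²·50 − 45²:  R² = (2025 + 6425) / 50 = 169
R = √169 = 13  ⇒  r_B = 13 − 7 = 6

rB=6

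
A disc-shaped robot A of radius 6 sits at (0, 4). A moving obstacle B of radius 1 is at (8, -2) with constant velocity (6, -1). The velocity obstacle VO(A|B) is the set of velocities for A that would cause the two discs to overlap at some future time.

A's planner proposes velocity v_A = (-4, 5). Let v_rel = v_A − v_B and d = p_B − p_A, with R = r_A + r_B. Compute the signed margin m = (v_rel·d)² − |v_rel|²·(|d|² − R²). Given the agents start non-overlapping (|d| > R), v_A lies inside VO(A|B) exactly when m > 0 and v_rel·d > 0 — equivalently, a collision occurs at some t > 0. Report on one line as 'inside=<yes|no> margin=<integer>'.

d = (8, -6),  |d|² = 100;  R = 6+1 = 7,  c = 100−7² = 51
v_rel = (-10, 6),  |v_rel|² = 136;  v_rel·d = (-10)·(8) + (6)·(-6) = -116
136·t² + 232·t + 51 = 0  ⇒  m = (-116)² − 136·51 = 6520
m = 6520 > 0,  v_rel·d = -116 < 0  ⇒  outside

inside=no margin=6520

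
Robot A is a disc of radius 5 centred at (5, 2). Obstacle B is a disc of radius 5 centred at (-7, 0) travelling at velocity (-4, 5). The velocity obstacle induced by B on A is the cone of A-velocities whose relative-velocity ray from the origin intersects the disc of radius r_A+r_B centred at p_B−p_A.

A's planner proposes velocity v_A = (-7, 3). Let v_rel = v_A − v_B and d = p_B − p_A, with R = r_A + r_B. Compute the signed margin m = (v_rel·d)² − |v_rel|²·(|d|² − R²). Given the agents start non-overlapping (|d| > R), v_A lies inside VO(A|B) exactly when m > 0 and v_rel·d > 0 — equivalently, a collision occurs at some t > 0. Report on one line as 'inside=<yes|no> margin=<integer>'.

d = (-12, -2),  |d|² = 148;  R = 5+5 = 10,  c = 148−10² = 48
v_rel = (-3, -2),  |v_rel|² = 13;  v_rel·d = (-3)·(-12) + (-2)·(-2) = 40
13·t² − 80·t + 48 = 0  ⇒  m = 40² − 13·48 = 976
m = 976 > 0,  v_rel·d = 40 > 0  ⇒  inside

inside=yes margin=976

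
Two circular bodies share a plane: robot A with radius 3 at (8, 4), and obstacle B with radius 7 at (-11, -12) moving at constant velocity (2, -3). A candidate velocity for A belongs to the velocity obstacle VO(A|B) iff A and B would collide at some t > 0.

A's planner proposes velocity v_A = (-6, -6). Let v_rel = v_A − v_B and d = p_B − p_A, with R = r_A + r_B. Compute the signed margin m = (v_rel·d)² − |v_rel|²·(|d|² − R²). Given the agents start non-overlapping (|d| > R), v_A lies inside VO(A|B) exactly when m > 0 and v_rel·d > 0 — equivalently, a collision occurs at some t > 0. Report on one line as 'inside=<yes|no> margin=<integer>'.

d = (-19, -16),  |d|² = 617;  R = 3+7 = 10,  c = 617−10² = 517
v_rel = (-8, -3),  |v_rel|² = 73;  v_rel·d = (-8)·(-19) + (-3)·(-16) = 200
73·t² − 400·t + 517 = 0  ⇒  m = 200² − 73·517 = 2259
m = 2259 > 0,  v_rel·d = 200 > 0  ⇒  inside

inside=yes margin=2259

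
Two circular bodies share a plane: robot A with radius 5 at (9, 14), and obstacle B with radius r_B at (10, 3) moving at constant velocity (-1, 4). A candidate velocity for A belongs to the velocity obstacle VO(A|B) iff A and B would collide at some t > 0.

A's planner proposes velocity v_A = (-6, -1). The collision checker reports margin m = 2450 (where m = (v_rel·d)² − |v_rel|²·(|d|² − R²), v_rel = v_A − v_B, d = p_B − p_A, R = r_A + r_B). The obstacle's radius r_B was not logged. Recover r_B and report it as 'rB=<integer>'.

m = 2450
d = (1, -11);  v_rel = (-5, -5),  |v_rel|² = 50
v_rel×d = (-5)·(-11) − (-5)·(1) = 60
since m = R²·50 − 60²:  R² = (3600 + 2450) / 50 = 121
R = √121 = 11  ⇒  r_B = 11 − 5 = 6

rB=6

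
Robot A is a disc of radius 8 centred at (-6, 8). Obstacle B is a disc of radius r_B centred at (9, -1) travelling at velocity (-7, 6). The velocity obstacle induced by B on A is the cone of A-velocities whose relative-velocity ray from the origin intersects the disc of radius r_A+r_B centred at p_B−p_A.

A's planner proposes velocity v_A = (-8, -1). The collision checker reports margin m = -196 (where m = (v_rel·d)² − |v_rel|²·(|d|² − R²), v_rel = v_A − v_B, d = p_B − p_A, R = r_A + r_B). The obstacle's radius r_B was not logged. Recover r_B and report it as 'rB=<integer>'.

m = -196
d = (15, -9);  v_rel = (-1, -7),  |v_rel|² = 50
v_rel×d = (-1)·(-9) − (-7)·(15) = 114
since m = R²·50 − 114²:  R² = (12996 + -196) / 50 = 256
R = √256 = 16  ⇒  r_B = 16 − 8 = 8

rB=8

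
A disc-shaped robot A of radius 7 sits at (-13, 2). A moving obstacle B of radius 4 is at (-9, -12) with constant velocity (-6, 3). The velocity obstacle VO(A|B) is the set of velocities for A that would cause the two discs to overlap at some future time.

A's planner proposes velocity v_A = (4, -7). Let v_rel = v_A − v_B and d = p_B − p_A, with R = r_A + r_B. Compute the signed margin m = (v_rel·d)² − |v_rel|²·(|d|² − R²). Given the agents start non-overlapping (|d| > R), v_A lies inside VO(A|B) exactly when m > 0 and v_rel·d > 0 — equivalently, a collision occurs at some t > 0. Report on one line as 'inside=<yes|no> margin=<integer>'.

d = (4, -14),  |d|² = 212;  R = 7+4 = 11,  c = 212−11² = 91
v_rel = (10, -10),  |v_rel|² = 200;  v_rel·d = (10)·(4) + (-10)·(-14) = 180
200·t² − 360·t + 91 = 0  ⇒  m = 180² − 200·91 = 14200
m = 14200 > 0,  v_rel·d = 180 > 0  ⇒  inside

inside=yes margin=14200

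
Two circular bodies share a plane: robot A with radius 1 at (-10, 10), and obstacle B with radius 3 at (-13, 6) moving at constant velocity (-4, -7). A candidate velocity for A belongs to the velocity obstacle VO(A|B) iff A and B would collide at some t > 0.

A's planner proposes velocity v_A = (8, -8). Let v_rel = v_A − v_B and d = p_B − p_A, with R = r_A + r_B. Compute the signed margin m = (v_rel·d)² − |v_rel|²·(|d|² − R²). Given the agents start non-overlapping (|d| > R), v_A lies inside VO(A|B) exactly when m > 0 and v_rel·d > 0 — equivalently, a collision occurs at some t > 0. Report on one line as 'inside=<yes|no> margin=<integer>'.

d = (-3, -4),  |d|² = 25;  R = 1+3 = 4,  c = 25−4² = 9
v_rel = (12, -1),  |v_rel|² = 145;  v_rel·d = (12)·(-3) + (-1)·(-4) = -32
145·t² + 64·t + 9 = 0  ⇒  m = (-32)² − 145·9 = -281
m = -281 < 0,  v_rel·d = -32 < 0  ⇒  outside

inside=no margin=-281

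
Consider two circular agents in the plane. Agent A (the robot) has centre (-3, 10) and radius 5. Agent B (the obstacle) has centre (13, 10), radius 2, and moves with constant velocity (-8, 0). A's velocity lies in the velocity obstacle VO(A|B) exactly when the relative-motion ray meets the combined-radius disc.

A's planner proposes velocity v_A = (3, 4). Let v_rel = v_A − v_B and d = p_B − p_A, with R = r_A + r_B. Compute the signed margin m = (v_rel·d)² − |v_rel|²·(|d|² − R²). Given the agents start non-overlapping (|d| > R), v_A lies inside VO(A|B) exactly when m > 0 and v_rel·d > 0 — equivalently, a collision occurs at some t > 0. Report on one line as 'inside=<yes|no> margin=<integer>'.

d = (16, 0),  |d|² = 256;  R = 5+2 = 7,  c = 256−7² = 207
v_rel = (11, 4),  |v_rel|² = 137;  v_rel·d = (11)·(16) + (4)·(0) = 176
137·t² − 352·t + 207 = 0  ⇒  m = 176² − 137·207 = 2617
m = 2617 > 0,  v_rel·d = 176 > 0  ⇒  inside

inside=yes margin=2617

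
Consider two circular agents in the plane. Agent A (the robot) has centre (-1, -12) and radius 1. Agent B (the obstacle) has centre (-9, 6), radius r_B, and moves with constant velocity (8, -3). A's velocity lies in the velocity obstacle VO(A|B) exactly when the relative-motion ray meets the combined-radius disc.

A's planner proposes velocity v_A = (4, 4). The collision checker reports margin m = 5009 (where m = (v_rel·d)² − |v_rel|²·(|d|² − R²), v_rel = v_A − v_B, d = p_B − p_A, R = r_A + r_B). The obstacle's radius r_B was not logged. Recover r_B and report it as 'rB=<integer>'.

m = 5009
d = (-8, 18);  v_rel = (-4, 7),  |v_rel|² = 65
v_rel×d = (-4)·(18) − (7)·(-8) = -16
since m = R²·65 − (-16)²:  R² = (256 + 5009) / 65 = 81
R = √81 = 9  ⇒  r_B = 9 − 1 = 8

rB=8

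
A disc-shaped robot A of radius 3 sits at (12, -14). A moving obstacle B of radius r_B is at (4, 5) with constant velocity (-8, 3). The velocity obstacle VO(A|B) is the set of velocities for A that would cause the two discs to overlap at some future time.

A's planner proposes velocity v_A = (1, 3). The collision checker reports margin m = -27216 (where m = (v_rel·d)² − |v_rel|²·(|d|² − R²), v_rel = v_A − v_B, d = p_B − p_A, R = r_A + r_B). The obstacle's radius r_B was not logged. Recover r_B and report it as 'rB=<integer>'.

m = -27216
d = (-8, 19);  v_rel = (9, 0),  |v_rel|² = 81
v_rel×d = (9)·(19) − (0)·(-8) = 171
since m = R²·81 − 171²:  R² = (29241 + -27216) / 81 = 25
R = √25 = 5  ⇒  r_B = 5 − 3 = 2

rB=2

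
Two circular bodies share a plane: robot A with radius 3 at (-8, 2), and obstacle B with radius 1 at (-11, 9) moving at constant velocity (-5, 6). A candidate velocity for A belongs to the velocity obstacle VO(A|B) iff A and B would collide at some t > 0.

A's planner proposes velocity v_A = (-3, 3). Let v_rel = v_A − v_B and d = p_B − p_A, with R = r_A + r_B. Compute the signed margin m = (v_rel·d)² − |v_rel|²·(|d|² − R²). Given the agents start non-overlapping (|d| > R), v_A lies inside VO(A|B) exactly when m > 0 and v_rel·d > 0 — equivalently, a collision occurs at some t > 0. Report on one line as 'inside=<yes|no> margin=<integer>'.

d = (-3, 7),  |d|² = 58;  R = 3+1 = 4,  c = 58−4² = 42
v_rel = (2, -3),  |v_rel|² = 13;  v_rel·d = (2)·(-3) + (-3)·(7) = -27
13·t² + 54·t + 42 = 0  ⇒  m = (-27)² − 13·42 = 183
m = 183 > 0,  v_rel·d = -27 < 0  ⇒  outside

inside=no margin=183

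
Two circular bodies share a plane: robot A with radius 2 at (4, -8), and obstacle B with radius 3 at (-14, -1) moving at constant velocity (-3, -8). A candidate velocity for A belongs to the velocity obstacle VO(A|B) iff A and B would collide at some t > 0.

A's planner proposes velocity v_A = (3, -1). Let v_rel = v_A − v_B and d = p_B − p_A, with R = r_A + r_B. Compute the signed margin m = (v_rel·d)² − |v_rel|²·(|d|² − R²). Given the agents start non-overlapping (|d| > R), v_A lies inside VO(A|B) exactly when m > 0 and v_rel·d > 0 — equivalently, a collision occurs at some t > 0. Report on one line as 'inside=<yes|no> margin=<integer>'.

d = (-18, 7),  |d|² = 373;  R = 2+3 = 5,  c = 373−5² = 348
v_rel = (6, 7),  |v_rel|² = 85;  v_rel·d = (6)·(-18) + (7)·(7) = -59
85·t² + 118·t + 348 = 0  ⇒  m = (-59)² − 85·348 = -26099
m = -26099 < 0,  v_rel·d = -59 < 0  ⇒  outside

inside=no margin=-26099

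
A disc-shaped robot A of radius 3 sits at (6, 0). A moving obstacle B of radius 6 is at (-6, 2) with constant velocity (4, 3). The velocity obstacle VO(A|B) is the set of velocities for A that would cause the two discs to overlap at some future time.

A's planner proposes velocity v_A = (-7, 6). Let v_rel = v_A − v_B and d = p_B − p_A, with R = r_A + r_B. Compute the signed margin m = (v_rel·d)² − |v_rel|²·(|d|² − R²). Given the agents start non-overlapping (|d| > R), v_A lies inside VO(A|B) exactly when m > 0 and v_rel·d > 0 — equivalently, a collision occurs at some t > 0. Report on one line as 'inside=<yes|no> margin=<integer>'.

d = (-12, 2),  |d|² = 148;  R = 3+6 = 9,  c = 148−9² = 67
v_rel = (-11, 3),  |v_rel|² = 130;  v_rel·d = (-11)·(-12) + (3)·(2) = 138
130·t² − 276·t + 67 = 0  ⇒  m = 138² − 130·67 = 10334
m = 10334 > 0,  v_rel·d = 138 > 0  ⇒  inside

inside=yes margin=10334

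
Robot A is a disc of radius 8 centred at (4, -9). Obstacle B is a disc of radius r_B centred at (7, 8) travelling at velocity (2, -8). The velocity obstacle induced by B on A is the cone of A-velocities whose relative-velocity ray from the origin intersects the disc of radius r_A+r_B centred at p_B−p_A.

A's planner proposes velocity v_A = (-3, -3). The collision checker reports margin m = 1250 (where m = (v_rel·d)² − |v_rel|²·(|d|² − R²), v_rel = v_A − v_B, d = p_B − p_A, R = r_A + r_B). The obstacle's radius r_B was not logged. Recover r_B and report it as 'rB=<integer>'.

m = 1250
d = (3, 17);  v_rel = (-5, 5),  |v_rel|² = 50
v_rel×d = (-5)·(17) − (5)·(3) = -100
since m = R²·50 − (-100)²:  R² = (10000 + 1250) / 50 = 225
R = √225 = 15  ⇒  r_B = 15 − 8 = 7

rB=7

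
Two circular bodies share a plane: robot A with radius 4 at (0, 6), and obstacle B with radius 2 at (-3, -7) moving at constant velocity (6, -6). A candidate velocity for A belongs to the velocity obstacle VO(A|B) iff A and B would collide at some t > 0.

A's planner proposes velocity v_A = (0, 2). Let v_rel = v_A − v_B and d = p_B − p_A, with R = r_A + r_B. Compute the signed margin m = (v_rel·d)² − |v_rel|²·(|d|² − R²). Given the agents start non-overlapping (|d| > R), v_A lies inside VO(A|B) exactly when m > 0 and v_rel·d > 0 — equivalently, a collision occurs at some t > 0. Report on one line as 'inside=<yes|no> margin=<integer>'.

d = (-3, -13),  |d|² = 178;  R = 4+2 = 6,  c = 178−6² = 142
v_rel = (-6, 8),  |v_rel|² = 100;  v_rel·d = (-6)·(-3) + (8)·(-13) = -86
100·t² + 172·t + 142 = 0  ⇒  m = (-86)² − 100·142 = -6804
m = -6804 < 0,  v_rel·d = -86 < 0  ⇒  outside

inside=no margin=-6804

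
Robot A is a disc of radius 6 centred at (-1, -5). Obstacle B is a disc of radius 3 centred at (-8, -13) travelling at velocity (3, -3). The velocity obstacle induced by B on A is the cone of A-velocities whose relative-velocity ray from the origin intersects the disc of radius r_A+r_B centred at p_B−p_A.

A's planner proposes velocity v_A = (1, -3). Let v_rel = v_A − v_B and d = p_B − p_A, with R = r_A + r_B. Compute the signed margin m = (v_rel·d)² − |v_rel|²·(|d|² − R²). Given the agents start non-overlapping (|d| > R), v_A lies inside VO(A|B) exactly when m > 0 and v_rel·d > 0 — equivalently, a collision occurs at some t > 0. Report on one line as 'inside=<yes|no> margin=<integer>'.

d = (-7, -8),  |d|² = 113;  R = 6+3 = 9,  c = 113−9² = 32
v_rel = (-2, 0),  |v_rel|² = 4;  v_rel·d = (-2)·(-7) + (0)·(-8) = 14
4·t² − 28·t + 32 = 0  ⇒  m = 14² − 4·32 = 68
m = 68 > 0,  v_rel·d = 14 > 0  ⇒  inside

inside=yes margin=68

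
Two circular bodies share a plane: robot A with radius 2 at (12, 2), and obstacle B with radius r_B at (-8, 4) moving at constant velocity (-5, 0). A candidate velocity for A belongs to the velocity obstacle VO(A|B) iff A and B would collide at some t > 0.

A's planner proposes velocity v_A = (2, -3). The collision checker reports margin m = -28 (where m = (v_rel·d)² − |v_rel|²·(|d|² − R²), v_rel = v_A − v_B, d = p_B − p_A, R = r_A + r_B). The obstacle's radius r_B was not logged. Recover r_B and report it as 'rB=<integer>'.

m = -28
d = (-20, 2);  v_rel = (7, -3),  |v_rel|² = 58
v_rel×d = (7)·(2) − (-3)·(-20) = -46
since m = R²·58 − (-46)²:  R² = (2116 + -28) / 58 = 36
R = √36 = 6  ⇒  r_B = 6 − 2 = 4

rB=4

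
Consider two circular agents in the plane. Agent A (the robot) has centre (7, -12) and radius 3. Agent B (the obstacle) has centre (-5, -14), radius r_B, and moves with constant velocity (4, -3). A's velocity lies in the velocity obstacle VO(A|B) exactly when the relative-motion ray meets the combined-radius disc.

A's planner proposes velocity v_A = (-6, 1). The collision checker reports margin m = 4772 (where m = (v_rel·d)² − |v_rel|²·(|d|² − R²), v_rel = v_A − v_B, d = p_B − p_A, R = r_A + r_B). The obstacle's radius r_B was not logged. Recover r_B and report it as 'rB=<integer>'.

m = 4772
d = (-12, -2);  v_rel = (-10, 4),  |v_rel|² = 116
v_rel×d = (-10)·(-2) − (4)·(-12) = 68
since m = R²·116 − 68²:  R² = (4624 + 4772) / 116 = 81
R = √81 = 9  ⇒  r_B = 9 − 3 = 6

rB=6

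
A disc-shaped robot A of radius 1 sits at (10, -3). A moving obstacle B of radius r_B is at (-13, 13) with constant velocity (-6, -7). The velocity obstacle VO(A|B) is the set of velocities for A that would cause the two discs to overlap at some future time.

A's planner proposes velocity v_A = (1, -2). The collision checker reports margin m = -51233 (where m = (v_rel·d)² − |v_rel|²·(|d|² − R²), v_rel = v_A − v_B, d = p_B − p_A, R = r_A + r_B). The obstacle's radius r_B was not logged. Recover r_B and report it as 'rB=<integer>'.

m = -51233
d = (-23, 16);  v_rel = (7, 5),  |v_rel|² = 74
v_rel×d = (7)·(16) − (5)·(-23) = 227
since m = R²·74 − 227²:  R² = (51529 + -51233) / 74 = 4
R = √4 = 2  ⇒  r_B = 2 − 1 = 1

rB=1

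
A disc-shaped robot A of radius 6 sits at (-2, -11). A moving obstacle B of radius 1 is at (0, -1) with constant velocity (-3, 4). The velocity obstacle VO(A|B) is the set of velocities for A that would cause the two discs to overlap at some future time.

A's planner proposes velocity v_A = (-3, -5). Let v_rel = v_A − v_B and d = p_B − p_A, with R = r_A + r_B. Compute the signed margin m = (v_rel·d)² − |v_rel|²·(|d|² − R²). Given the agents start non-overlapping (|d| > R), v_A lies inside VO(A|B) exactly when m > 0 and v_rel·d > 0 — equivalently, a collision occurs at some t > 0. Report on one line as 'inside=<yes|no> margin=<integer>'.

d = (2, 10),  |d|² = 104;  R = 6+1 = 7,  c = 104−7² = 55
v_rel = (0, -9),  |v_rel|² = 81;  v_rel·d = (0)·(2) + (-9)·(10) = -90
81·t² + 180·t + 55 = 0  ⇒  m = (-90)² − 81·55 = 3645
m = 3645 > 0,  v_rel·d = -90 < 0  ⇒  outside

inside=no margin=3645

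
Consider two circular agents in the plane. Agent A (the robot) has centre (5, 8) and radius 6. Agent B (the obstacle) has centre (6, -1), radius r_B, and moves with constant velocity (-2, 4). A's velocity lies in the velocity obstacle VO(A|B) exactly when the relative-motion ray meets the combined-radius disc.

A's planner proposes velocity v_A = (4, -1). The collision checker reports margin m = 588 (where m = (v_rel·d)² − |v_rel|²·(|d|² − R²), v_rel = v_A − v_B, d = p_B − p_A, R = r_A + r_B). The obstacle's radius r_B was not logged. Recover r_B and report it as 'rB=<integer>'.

m = 588
d = (1, -9);  v_rel = (6, -5),  |v_rel|² = 61
v_rel×d = (6)·(-9) − (-5)·(1) = -49
since m = R²·61 − (-49)²:  R² = (2401 + 588) / 61 = 49
R = √49 = 7  ⇒  r_B = 7 − 6 = 1

rB=1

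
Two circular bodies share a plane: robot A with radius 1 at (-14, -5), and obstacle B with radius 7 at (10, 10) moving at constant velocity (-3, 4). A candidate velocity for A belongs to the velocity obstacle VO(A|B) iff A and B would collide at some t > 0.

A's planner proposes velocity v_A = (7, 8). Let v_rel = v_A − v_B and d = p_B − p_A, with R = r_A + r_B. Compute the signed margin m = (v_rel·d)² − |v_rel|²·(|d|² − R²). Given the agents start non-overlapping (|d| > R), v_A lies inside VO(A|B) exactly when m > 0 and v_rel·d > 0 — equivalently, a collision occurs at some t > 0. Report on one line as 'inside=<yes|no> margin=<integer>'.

d = (24, 15),  |d|² = 801;  R = 1+7 = 8,  c = 801−8² = 737
v_rel = (10, 4),  |v_rel|² = 116;  v_rel·d = (10)·(24) + (4)·(15) = 300
116·t² − 600·t + 737 = 0  ⇒  m = 300² − 116·737 = 4508
m = 4508 > 0,  v_rel·d = 300 > 0  ⇒  inside

inside=yes margin=4508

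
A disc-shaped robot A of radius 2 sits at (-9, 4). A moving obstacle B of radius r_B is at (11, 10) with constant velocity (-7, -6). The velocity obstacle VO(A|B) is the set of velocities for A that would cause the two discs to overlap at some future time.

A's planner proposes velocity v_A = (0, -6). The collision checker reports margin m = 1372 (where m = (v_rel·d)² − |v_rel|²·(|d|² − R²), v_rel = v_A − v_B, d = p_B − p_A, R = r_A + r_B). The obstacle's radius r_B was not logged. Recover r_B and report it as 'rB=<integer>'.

m = 1372
d = (20, 6);  v_rel = (7, 0),  |v_rel|² = 49
v_rel×d = (7)·(6) − (0)·(20) = 42
since m = R²·49 − 42²:  R² = (1764 + 1372) / 49 = 64
R = √64 = 8  ⇒  r_B = 8 − 2 = 6

rB=6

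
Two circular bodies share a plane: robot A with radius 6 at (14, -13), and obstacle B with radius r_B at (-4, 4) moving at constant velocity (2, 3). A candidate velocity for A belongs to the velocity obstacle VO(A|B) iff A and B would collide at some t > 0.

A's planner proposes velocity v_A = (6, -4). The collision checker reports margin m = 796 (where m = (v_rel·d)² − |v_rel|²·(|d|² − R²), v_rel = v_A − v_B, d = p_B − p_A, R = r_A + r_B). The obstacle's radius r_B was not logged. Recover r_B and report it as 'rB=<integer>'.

m = 796
d = (-18, 17);  v_rel = (4, -7),  |v_rel|² = 65
v_rel×d = (4)·(17) − (-7)·(-18) = -58
since m = R²·65 − (-58)²:  R² = (3364 + 796) / 65 = 64
R = √64 = 8  ⇒  r_B = 8 − 6 = 2

rB=2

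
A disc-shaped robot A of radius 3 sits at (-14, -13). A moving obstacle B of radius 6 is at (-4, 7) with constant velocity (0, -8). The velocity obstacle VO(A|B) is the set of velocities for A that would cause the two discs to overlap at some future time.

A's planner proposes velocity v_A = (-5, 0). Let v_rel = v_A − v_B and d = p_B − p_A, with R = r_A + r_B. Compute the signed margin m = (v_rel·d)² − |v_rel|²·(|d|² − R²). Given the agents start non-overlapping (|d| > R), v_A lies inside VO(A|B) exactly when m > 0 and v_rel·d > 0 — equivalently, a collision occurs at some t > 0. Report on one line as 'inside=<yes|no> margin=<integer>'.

d = (10, 20),  |d|² = 500;  R = 3+6 = 9,  c = 500−9² = 419
v_rel = (-5, 8),  |v_rel|² = 89;  v_rel·d = (-5)·(10) + (8)·(20) = 110
89·t² − 220·t + 419 = 0  ⇒  m = 110² − 89·419 = -25191
m = -25191 < 0,  v_rel·d = 110 > 0  ⇒  outside

inside=no margin=-25191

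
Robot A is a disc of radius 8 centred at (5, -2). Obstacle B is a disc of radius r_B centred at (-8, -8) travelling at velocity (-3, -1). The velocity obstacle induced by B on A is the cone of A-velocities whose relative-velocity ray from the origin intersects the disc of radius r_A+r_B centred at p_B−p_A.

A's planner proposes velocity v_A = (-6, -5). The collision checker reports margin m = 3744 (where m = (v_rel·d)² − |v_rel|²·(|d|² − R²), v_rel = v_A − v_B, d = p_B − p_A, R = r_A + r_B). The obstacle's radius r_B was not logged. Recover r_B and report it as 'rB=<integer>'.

m = 3744
d = (-13, -6);  v_rel = (-3, -4),  |v_rel|² = 25
v_rel×d = (-3)·(-6) − (-4)·(-13) = -34
since m = R²·25 − (-34)²:  R² = (1156 + 3744) / 25 = 196
R = √196 = 14  ⇒  r_B = 14 − 8 = 6

rB=6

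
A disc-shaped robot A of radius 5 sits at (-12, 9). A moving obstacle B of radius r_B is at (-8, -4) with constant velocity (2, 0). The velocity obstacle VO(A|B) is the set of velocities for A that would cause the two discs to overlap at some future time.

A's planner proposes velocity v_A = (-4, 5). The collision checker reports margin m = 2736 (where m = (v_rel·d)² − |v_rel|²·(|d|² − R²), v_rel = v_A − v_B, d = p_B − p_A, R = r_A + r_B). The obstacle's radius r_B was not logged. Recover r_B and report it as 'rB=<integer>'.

m = 2736
d = (4, -13);  v_rel = (-6, 5),  |v_rel|² = 61
v_rel×d = (-6)·(-13) − (5)·(4) = 58
since m = R²·61 − 58²:  R² = (3364 + 2736) / 61 = 100
R = √100 = 10  ⇒  r_B = 10 − 5 = 5

rB=5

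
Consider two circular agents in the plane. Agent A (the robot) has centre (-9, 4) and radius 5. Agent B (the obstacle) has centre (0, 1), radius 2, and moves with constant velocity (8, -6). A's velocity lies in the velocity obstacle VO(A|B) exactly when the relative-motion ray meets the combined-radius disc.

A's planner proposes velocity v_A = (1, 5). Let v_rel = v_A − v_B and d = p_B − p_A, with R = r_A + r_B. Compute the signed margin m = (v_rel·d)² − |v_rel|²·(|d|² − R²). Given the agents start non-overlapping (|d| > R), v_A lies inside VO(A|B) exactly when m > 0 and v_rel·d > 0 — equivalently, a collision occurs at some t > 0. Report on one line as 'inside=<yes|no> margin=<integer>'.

d = (9, -3),  |d|² = 90;  R = 5+2 = 7,  c = 90−7² = 41
v_rel = (-7, 11),  |v_rel|² = 170;  v_rel·d = (-7)·(9) + (11)·(-3) = -96
170·t² + 192·t + 41 = 0  ⇒  m = (-96)² − 170·41 = 2246
m = 2246 > 0,  v_rel·d = -96 < 0  ⇒  outside

inside=no margin=2246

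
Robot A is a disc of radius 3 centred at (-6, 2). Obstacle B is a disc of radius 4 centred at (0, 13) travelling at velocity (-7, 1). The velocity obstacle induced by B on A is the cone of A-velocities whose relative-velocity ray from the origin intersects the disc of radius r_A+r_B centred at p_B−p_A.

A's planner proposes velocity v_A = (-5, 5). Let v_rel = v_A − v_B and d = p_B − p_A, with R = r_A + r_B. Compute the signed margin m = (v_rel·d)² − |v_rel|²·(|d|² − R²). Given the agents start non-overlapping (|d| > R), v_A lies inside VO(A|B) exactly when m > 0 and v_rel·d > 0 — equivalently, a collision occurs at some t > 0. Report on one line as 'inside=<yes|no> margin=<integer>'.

d = (6, 11),  |d|² = 157;  R = 3+4 = 7,  c = 157−7² = 108
v_rel = (2, 4),  |v_rel|² = 20;  v_rel·d = (2)·(6) + (4)·(11) = 56
20·t² − 112·t + 108 = 0  ⇒  m = 56² − 20·108 = 976
m = 976 > 0,  v_rel·d = 56 > 0  ⇒  inside

inside=yes margin=976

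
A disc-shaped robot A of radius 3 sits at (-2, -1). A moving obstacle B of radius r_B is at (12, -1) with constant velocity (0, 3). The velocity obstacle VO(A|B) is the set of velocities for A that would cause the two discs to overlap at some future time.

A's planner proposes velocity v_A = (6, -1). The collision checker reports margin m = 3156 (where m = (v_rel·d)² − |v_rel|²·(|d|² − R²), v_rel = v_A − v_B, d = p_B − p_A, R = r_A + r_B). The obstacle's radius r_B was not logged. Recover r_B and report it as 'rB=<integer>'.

m = 3156
d = (14, 0);  v_rel = (6, -4),  |v_rel|² = 52
v_rel×d = (6)·(0) − (-4)·(14) = 56
since m = R²·52 − 56²:  R² = (3136 + 3156) / 52 = 121
R = √121 = 11  ⇒  r_B = 11 − 3 = 8

rB=8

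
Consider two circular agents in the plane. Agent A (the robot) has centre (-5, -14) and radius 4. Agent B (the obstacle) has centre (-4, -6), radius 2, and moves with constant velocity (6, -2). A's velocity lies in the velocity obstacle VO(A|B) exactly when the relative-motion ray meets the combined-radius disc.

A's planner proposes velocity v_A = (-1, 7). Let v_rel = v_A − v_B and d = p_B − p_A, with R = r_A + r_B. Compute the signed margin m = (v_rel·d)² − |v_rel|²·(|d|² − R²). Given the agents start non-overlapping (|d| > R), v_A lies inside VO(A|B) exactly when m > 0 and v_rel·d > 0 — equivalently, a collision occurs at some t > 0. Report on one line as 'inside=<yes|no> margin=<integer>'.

d = (1, 8),  |d|² = 65;  R = 4+2 = 6,  c = 65−6² = 29
v_rel = (-7, 9),  |v_rel|² = 130;  v_rel·d = (-7)·(1) + (9)·(8) = 65
130·t² − 130·t + 29 = 0  ⇒  m = 65² − 130·29 = 455
m = 455 > 0,  v_rel·d = 65 > 0  ⇒  inside

inside=yes margin=455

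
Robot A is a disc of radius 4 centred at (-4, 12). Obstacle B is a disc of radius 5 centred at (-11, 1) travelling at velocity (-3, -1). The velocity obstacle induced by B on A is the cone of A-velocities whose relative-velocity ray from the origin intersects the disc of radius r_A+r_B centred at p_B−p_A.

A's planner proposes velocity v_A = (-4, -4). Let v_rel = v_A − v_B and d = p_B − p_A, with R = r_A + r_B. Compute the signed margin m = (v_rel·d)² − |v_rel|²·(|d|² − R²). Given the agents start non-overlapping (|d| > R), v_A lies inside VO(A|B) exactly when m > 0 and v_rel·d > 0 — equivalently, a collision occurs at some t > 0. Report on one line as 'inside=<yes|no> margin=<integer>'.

d = (-7, -11),  |d|² = 170;  R = 4+5 = 9,  c = 170−9² = 89
v_rel = (-1, -3),  |v_rel|² = 10;  v_rel·d = (-1)·(-7) + (-3)·(-11) = 40
10·t² − 80·t + 89 = 0  ⇒  m = 40² − 10·89 = 710
m = 710 > 0,  v_rel·d = 40 > 0  ⇒  inside

inside=yes margin=710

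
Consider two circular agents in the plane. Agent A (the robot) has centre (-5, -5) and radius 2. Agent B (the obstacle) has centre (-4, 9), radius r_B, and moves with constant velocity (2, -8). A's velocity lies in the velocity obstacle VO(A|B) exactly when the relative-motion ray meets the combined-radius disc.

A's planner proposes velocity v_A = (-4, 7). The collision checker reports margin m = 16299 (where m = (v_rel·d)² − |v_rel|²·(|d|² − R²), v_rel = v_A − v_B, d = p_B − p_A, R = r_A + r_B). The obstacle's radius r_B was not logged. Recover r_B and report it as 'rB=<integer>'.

m = 16299
d = (1, 14);  v_rel = (-6, 15),  |v_rel|² = 261
v_rel×d = (-6)·(14) − (15)·(1) = -99
since m = R²·261 − (-99)²:  R² = (9801 + 16299) / 261 = 100
R = √100 = 10  ⇒  r_B = 10 − 2 = 8

rB=8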